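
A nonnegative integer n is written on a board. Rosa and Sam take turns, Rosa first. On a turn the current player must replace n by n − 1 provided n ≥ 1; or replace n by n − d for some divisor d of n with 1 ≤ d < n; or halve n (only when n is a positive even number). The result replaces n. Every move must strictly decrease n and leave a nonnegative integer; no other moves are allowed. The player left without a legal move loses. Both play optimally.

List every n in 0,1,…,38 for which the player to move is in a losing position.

Use the standard recursion: the mover loses at a terminal position; elsewhere, the mover wins exactly when some move hands the opponent an L position.
n=0: no move → L
n=1: W (go to 0, an L position)
n=2: L (sole option 1(W) is W)
n=3: W (go to 2, an L position)
n=4: W (go to 2, an L position)
n=5: L (sole option 4(W) is W)
n=6: W (go to 5, an L position)
n=7: L (sole option 6(W) is W)
n=8: W (go to 7, an L position)
n=9: L (options 6(W), 8(W) are all W)
n=10: W (go to 5, an L position)
n=11: L (sole option 10(W) is W)
n=12: W (go to 9, an L position)
n=13: L (sole option 12(W) is W)
n=14: W (go to 7, an L position)
n=15: L (options 10(W), 12(W), 14(W) are all W)
n=16: W (go to 15, an L position)
n=17: L (sole option 16(W) is W)
n=18: W (go to 9, an L position)
n=19: L (sole option 18(W) is W)
n=20: W (go to 15, an L position)
n=21: L (options 14(W), 18(W), 20(W) are all W)
n=22: W (go to 11, an L position)
n=23: L (sole option 22(W) is W)
n=24: W (go to 21, an L position)
n=25: L (options 20(W), 24(W) are all W)
n=26: W (go to 13, an L position)
n=27: L (options 18(W), 24(W), 26(W) are all W)
n=28: W (go to 21, an L position)
n=29: L (sole option 28(W) is W)
n=30: W (go to 15, an L position)
n=31: L (sole option 30(W) is W)
n=32: W (go to 31, an L position)
n=33: L (options 22(W), 30(W), 32(W) are all W)
n=34: W (go to 17, an L position)
n=35: L (options 28(W), 30(W), 34(W) are all W)
n=36: W (go to 27, an L position)
n=37: L (sole option 36(W) is W)
n=38: W (go to 19, an L position)
The losing starting values of n are exactly the entries labelled L in this table (19 of them).

0, 2, 5, 7, 9, 11, 13, 15, 17, 19, 21, 23, 25, 27, 29, 31, 33, 35, 37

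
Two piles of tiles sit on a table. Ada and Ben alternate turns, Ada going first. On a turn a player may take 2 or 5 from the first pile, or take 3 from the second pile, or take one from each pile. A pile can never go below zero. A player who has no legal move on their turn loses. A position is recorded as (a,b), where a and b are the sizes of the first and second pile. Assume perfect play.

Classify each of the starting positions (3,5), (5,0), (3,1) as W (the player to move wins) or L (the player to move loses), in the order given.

(3,5): W, (5,0): W, (3,1): L

Positions with no move are L. A position that does have a move is losing for the player to move precisely when every available move leads to a winning position for the opponent. Fill in the labels:
No move ever increases a pile, so every position that can arise here has a ≤ 5 and b ≤ 5; it is enough to label the cells with 0 ≤ a ≤ 5 and 0 ≤ b ≤ 5.
Every move lowers a or b (never raises either), so fill the grid row by row in increasing a, and left to right within a row: each cell's successors are then already labelled.
      b=0  b=1  b=2  b=3  b=4  b=5
a=0:    L    L    L    W    W    W
a=1:    L    W    W    W    L    L
a=2:    W    W    W    L    L    W
a=3:    W    L    L    L    W    W
a=4:    L    L    W    W    W    L
a=5:    W    W    W    W    L    L
Cells with no legal move (terminal, hence L): (0,0), (0,1), (0,2), (1,0).
The remaining L cells, each justified by listing all of its moves:
(1,4): only reaches (1,1)(W), (0,3)(W), all W → L
(1,5): only reaches (1,2)(W), (0,4)(W), all W → L
(2,3): only reaches (0,3)(W), (2,0)(W), (1,2)(W), all W → L
(2,4): only reaches (0,4)(W), (2,1)(W), (1,3)(W), all W → L
(3,1): only reaches (1,1)(W), (2,0)(W), all W → L
(3,2): only reaches (1,2)(W), (2,1)(W), all W → L
(3,3): only reaches (1,3)(W), (3,0)(W), (2,2)(W), all W → L
(4,0): only reaches (2,0)(W), which is W → L
(4,1): only reaches (2,1)(W), (3,0)(W), all W → L
(4,5): only reaches (2,5)(W), (4,2)(W), (3,4)(W), all W → L
(5,4): only reaches (3,4)(W), (0,4)(W), (5,1)(W), (4,3)(W), all W → L
(5,5): only reaches (3,5)(W), (0,5)(W), (5,2)(W), (4,4)(W), all W → L
Every other cell has at least one move into one of the L cells above, so it is W.
(3,5): the move to (1,5) reaches an L cell, so W
(5,0): the move to (0,0) reaches an L cell, so W
(3,1): one of the L cells justified above, so L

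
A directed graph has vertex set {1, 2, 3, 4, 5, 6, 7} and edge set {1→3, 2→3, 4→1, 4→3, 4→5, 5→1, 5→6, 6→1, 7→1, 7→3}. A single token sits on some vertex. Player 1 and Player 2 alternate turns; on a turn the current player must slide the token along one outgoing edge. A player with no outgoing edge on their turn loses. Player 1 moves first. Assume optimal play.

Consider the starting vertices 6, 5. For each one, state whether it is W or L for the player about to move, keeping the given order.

6: L, 5: W

Use the standard recursion: the mover loses at a terminal position; elsewhere, the mover wins exactly when some move hands the opponent an L position.
Every edge goes from a vertex to one that appears earlier in the order 3, 1, 6, 5, 2, 4, 7, so processing vertices in that order labels each vertex after all of its successors.
3: no outgoing edge → L
1: →3(L), so W
6: →1(W) only, which is W, so L
5: →6(L), so W
2: →3(L), so W
4: →3(L), so W
7: →3(L), so W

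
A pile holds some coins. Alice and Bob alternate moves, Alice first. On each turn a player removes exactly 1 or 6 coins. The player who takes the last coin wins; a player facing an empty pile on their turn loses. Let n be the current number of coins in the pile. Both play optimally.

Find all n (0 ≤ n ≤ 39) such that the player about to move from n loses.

0, 2, 4, 7, 9, 11, 14, 16, 18, 21, 23, 25, 28, 30, 32, 35, 37, 39

Compute win/loss labels from the base case upward. A position with no move is L. Any other position is W if it can reach an L in one move, else L.
n=0: no move → L
n=1: →0(L), so W
n=2: →1(W) only, which is W, so L
n=3: →2(L), so W
n=4: →3(W) only, which is W, so L
n=5: →4(L), so W
n=6: →0(L), so W
n=7: →6(W), 1(W) — all W, so L
n=8: →7(L), so W
n=9: →8(W), 3(W) — all W, so L
n=10: →9(L), so W
n=11: →10(W), 5(W) — all W, so L
n=12: →11(L), so W
n=13: →7(L), so W
n=14: →13(W), 8(W) — all W, so L
n=15: →14(L), so W
n=16: →15(W), 10(W) — all W, so L
n=17: →16(L), so W
n=18: →17(W), 12(W) — all W, so L
n=19: →18(L), so W
n=20: →14(L), so W
n=21: →20(W), 15(W) — all W, so L
n=22: →21(L), so W
n=23: →22(W), 17(W) — all W, so L
n=24: →23(L), so W
n=25: →24(W), 19(W) — all W, so L
n=26: →25(L), so W
n=27: →21(L), so W
n=28: →27(W), 22(W) — all W, so L
n=29: →28(L), so W
n=30: →29(W), 24(W) — all W, so L
n=31: →30(L), so W
n=32: →31(W), 26(W) — all W, so L
n=33: →32(L), so W
n=34: →28(L), so W
n=35: →34(W), 29(W) — all W, so L
n=36: →35(L), so W
n=37: →36(W), 31(W) — all W, so L
n=38: →37(L), so W
n=39: →38(W), 33(W) — all W, so L
The losing starting values of n are exactly the entries labelled L in this table (18 of them).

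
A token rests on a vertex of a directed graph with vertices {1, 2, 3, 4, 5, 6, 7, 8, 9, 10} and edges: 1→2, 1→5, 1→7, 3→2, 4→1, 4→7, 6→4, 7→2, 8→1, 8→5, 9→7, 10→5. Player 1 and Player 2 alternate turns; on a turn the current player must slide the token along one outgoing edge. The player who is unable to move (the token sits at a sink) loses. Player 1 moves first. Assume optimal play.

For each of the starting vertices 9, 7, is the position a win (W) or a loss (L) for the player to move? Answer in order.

9: L, 7: W

Compute win/loss labels from the base case upward. A position with no move is L. Any other position is W if it can reach an L in one move, else L.
Every edge goes from a vertex to one that appears earlier in the order 5, 2, 7, 1, 3, 10, 9, 4, 6, 8, so processing vertices in that order labels each vertex after all of its successors.
5: no outgoing edge → L
2: no outgoing edge → L
7: →2(L), so W
1: →2(L), so W
3: →2(L), so W
10: →5(L), so W
9: →7(W) only, which is W, so L
4: →1(W), 7(W) — all W, so L
6: →4(L), so W
8: →5(L), so W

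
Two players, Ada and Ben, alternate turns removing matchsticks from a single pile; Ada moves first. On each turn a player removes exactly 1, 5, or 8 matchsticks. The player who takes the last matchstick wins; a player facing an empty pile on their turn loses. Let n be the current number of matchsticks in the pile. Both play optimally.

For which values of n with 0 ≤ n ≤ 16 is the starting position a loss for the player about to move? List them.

Label each position W (a win for the player to move) or L (a loss). A position with no legal move is L; any other position is W exactly when some move reaches an L, and L when every move reaches a W.
n=0: no move → L
n=1: W (go to 0, an L position)
n=2: L (sole option 1(W) is W)
n=3: W (go to 2, an L position)
n=4: L (sole option 3(W) is W)
n=5: W (go to 4, an L position)
n=6: L (options 5(W), 1(W) are all W)
n=7: W (go to 6, an L position)
n=8: W (go to 0, an L position)
n=9: W (go to 4, an L position)
n=10: W (go to 2, an L position)
n=11: W (go to 6, an L position)
n=12: W (go to 4, an L position)
n=13: L (options 12(W), 8(W), 5(W) are all W)
n=14: W (go to 13, an L position)
n=15: L (options 14(W), 10(W), 7(W) are all W)
n=16: W (go to 15, an L position)
The losing starting values of n are exactly the entries labelled L in this table (6 of them).

0, 2, 4, 6, 13, 15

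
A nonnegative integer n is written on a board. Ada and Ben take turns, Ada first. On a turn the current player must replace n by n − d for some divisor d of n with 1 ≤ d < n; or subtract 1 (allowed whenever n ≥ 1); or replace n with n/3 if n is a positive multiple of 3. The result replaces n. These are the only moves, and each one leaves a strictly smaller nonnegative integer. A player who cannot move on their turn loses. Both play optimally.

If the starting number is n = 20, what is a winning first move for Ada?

Use the standard recursion: the mover loses at a terminal position; elsewhere, the mover wins exactly when some move hands the opponent an L position.
n=0: no move → L
n=1: can move to 0, which is L ⇒ W
n=2: the only move is to 1(W), a W ⇒ L
n=3: can move to 2, which is L ⇒ W
n=4: can move to 2, which is L ⇒ W
n=5: the only move is to 4(W), a W ⇒ L
n=6: can move to 2, which is L ⇒ W
n=7: the only move is to 6(W), a W ⇒ L
n=8: can move to 7, which is L ⇒ W
n=9: moves to 3(W), 6(W), 8(W); every one is W ⇒ L
n=10: can move to 5, which is L ⇒ W
n=11: the only move is to 10(W), a W ⇒ L
n=12: can move to 9, which is L ⇒ W
n=13: the only move is to 12(W), a W ⇒ L
n=14: can move to 7, which is L ⇒ W
n=15: can move to 5, which is L ⇒ W
n=16: moves to 8(W), 12(W), 14(W), 15(W); every one is W ⇒ L
n=17: can move to 16, which is L ⇒ W
n=18: can move to 9, which is L ⇒ W
n=19: the only move is to 18(W), a W ⇒ L
n=20: can move to 16, which is L ⇒ W
From 20, the L positions reachable in one move are: 16, 19. Any move reaching one of these is winning.

Move to 16.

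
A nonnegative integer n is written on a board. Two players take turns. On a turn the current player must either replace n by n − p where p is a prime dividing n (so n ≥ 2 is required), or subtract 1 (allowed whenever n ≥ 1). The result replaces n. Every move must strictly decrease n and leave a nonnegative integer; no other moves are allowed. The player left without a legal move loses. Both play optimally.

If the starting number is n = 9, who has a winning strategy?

Build the W/L table. Terminal = L. A non-terminal position is W if it has a move to some L; otherwise it is L.
n=0: no move → L
n=1: reaches L-position 0 → W
n=2: reaches L-position 0 → W
n=3: reaches L-position 0 → W
n=4: only reaches 2(W), 3(W), all W → L
n=5: reaches L-position 0 → W
n=6: reaches L-position 4 → W
n=7: reaches L-position 0 → W
n=8: only reaches 6(W), 7(W), all W → L
n=9: reaches L-position 8 → W
From 9 the player to move can move to 8, reaching an L position.

The first player wins.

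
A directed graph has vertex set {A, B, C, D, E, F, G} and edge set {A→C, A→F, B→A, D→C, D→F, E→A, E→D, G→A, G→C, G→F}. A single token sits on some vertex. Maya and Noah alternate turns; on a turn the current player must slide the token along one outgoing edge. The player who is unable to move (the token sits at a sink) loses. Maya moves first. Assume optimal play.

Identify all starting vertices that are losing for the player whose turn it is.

B, C, E, F

Use the standard recursion: the mover loses at a terminal position; elsewhere, the mover wins exactly when some move hands the opponent an L position.
Every edge goes from a vertex to one that appears earlier in the order C, F, A, D, G, E, B, so processing vertices in that order labels each vertex after all of its successors.
C: no outgoing edge → L
F: no outgoing edge → L
A: W (go to F, an L position)
D: W (go to F, an L position)
G: W (go to F, an L position)
E: L (options D(W), A(W) are all W)
B: L (sole option A(W) is W)
The losing starting vertices are exactly the entries labelled L in this table (4 of them).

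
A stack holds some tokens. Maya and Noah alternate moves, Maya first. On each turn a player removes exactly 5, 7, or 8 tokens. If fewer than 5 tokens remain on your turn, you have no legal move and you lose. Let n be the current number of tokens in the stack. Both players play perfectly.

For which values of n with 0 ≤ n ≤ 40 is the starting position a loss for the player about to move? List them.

0, 1, 2, 3, 4, 13, 14, 15, 16, 17, 26, 27, 28, 29, 30, 39, 40

Build the W/L table. Terminal = L. A non-terminal position is W if it has a move to some L; otherwise it is L.
n=0: no move → L
n=1: no move → L
n=2: no move → L
n=3: no move → L
n=4: no move → L
n=5: reaches L-position 0 → W
n=6: reaches L-position 1 → W
n=7: reaches L-position 2 → W
n=8: reaches L-position 3 → W
n=9: reaches L-position 4 → W
n=10: reaches L-position 3 → W
n=11: reaches L-position 4 → W
n=12: reaches L-position 4 → W
n=13: only reaches 8(W), 6(W), 5(W), all W → L
n=14: only reaches 9(W), 7(W), 6(W), all W → L
n=15: only reaches 10(W), 8(W), 7(W), all W → L
n=16: only reaches 11(W), 9(W), 8(W), all W → L
n=17: only reaches 12(W), 10(W), 9(W), all W → L
n=18: reaches L-position 13 → W
n=19: reaches L-position 14 → W
n=20: reaches L-position 15 → W
n=21: reaches L-position 16 → W
n=22: reaches L-position 17 → W
n=23: reaches L-position 16 → W
n=24: reaches L-position 17 → W
n=25: reaches L-position 17 → W
n=26: only reaches 21(W), 19(W), 18(W), all W → L
n=27: only reaches 22(W), 20(W), 19(W), all W → L
n=28: only reaches 23(W), 21(W), 20(W), all W → L
n=29: only reaches 24(W), 22(W), 21(W), all W → L
n=30: only reaches 25(W), 23(W), 22(W), all W → L
n=31: reaches L-position 26 → W
n=32: reaches L-position 27 → W
n=33: reaches L-position 28 → W
n=34: reaches L-position 29 → W
n=35: reaches L-position 30 → W
n=36: reaches L-position 29 → W
n=37: reaches L-position 30 → W
n=38: reaches L-position 30 → W
n=39: only reaches 34(W), 32(W), 31(W), all W → L
n=40: only reaches 35(W), 33(W), 32(W), all W → L
Reading off the rows marked L gives the requested list; there are 17 such values of n.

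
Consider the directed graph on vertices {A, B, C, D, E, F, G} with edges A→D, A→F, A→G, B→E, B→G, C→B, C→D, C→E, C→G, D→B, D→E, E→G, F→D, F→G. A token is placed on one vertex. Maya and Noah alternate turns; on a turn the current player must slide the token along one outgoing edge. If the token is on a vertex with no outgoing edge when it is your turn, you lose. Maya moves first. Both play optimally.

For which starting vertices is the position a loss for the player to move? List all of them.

Build the W/L table. Terminal = L. A non-terminal position is W if it has a move to some L; otherwise it is L.
Every edge goes from a vertex to one that appears earlier in the order G, E, B, D, C, F, A, so processing vertices in that order labels each vertex after all of its successors.
G: no outgoing edge → L
E: reaches L-position G → W
B: reaches L-position G → W
D: only reaches B(W), E(W), all W → L
C: reaches L-position D → W
F: reaches L-position D → W
A: reaches L-position D → W
The losing starting vertices are exactly the entries labelled L in this table (2 of them).

D, G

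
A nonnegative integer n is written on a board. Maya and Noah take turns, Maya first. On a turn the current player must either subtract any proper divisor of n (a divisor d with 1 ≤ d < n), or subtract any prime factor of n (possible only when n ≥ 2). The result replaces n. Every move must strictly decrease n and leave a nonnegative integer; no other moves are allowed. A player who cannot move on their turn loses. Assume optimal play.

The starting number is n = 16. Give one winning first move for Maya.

Move to 14.

Build the W/L table. Terminal = L. A non-terminal position is W if it has a move to some L; otherwise it is L.
n=0: no move → L
n=1: no move → L
n=2: W (go to 0, an L position)
n=3: W (go to 0, an L position)
n=4: L (options 2(W), 3(W) are all W)
n=5: W (go to 0, an L position)
n=6: W (go to 4, an L position)
n=7: W (go to 0, an L position)
n=8: W (go to 4, an L position)
n=9: L (options 6(W), 8(W) are all W)
n=10: W (go to 9, an L position)
n=11: W (go to 0, an L position)
n=12: W (go to 9, an L position)
n=13: W (go to 0, an L position)
n=14: L (options 7(W), 12(W), 13(W) are all W)
n=15: W (go to 14, an L position)
n=16: W (go to 14, an L position)
From 16, the L positions reachable in one move are: 14.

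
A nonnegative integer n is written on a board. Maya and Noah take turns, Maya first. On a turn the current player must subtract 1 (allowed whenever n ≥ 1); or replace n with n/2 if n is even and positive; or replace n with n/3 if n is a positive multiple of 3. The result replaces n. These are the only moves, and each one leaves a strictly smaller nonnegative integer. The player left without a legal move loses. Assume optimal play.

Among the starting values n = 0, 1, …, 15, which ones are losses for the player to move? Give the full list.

Label each position W (a win for the player to move) or L (a loss). A position with no legal move is L; any other position is W exactly when some move reaches an L, and L when every move reaches a W.
n=0: no move → L
n=1: →0(L), so W
n=2: →1(W) only, which is W, so L
n=3: →2(L), so W
n=4: →2(L), so W
n=5: →4(W) only, which is W, so L
n=6: →2(L), so W
n=7: →6(W) only, which is W, so L
n=8: →7(L), so W
n=9: →3(W), 8(W) — all W, so L
n=10: →5(L), so W
n=11: →10(W) only, which is W, so L
n=12: →11(L), so W
n=13: →12(W) only, which is W, so L
n=14: →7(L), so W
n=15: →5(L), so W
Reading off the rows marked L gives the requested list; there are 7 such values of n.

0, 2, 5, 7, 9, 11, 13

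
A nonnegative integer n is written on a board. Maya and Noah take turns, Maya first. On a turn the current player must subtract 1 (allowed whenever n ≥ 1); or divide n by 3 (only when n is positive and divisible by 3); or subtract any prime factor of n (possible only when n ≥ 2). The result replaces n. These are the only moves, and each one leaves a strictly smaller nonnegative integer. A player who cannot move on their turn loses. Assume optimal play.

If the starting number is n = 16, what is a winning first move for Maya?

Classify positions by backward induction: terminal positions (no move available) are L. From any other position, the mover wins iff some move reaches an L.
n=0: no move → L
n=1: W (go to 0, an L position)
n=2: W (go to 0, an L position)
n=3: W (go to 0, an L position)
n=4: L (options 2(W), 3(W) are all W)
n=5: W (go to 0, an L position)
n=6: W (go to 4, an L position)
n=7: W (go to 0, an L position)
n=8: L (options 6(W), 7(W) are all W)
n=9: W (go to 8, an L position)
n=10: W (go to 8, an L position)
n=11: W (go to 0, an L position)
n=12: W (go to 4, an L position)
n=13: W (go to 0, an L position)
n=14: L (options 7(W), 12(W), 13(W) are all W)
n=15: W (go to 14, an L position)
n=16: W (go to 14, an L position)
From 16, the L positions reachable in one move are: 14.

Move to 14.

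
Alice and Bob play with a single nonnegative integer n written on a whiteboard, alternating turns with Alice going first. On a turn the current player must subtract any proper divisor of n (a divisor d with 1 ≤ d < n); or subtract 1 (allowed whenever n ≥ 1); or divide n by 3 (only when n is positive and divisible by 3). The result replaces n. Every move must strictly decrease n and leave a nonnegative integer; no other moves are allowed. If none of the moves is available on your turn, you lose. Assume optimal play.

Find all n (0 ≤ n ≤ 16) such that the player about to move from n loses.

Compute win/loss labels from the base case upward. A position with no move is L. Any other position is W if it can reach an L in one move, else L.
n=0: no move → L
n=1: can move to 0, which is L ⇒ W
n=2: the only move is to 1(W), a W ⇒ L
n=3: can move to 2, which is L ⇒ W
n=4: can move to 2, which is L ⇒ W
n=5: the only move is to 4(W), a W ⇒ L
n=6: can move to 2, which is L ⇒ W
n=7: the only move is to 6(W), a W ⇒ L
n=8: can move to 7, which is L ⇒ W
n=9: moves to 3(W), 6(W), 8(W); every one is W ⇒ L
n=10: can move to 5, which is L ⇒ W
n=11: the only move is to 10(W), a W ⇒ L
n=12: can move to 9, which is L ⇒ W
n=13: the only move is to 12(W), a W ⇒ L
n=14: can move to 7, which is L ⇒ W
n=15: can move to 5, which is L ⇒ W
n=16: moves to 8(W), 12(W), 14(W), 15(W); every one is W ⇒ L
Reading off the rows marked L gives the requested list; there are 8 such values of n.

0, 2, 5, 7, 9, 11, 13, 16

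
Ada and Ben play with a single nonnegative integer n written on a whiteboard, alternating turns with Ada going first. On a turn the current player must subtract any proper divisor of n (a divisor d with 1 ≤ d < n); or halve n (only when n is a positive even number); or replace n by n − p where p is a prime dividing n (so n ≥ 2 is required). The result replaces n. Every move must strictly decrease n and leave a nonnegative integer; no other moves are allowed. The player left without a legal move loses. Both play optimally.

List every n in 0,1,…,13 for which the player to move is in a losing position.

0, 1, 4, 9

Compute win/loss labels from the base case upward. A position with no move is L. Any other position is W if it can reach an L in one move, else L.
n=0: no move → L
n=1: no move → L
n=2: can move to 0, which is L ⇒ W
n=3: can move to 0, which is L ⇒ W
n=4: moves to 2(W), 3(W); every one is W ⇒ L
n=5: can move to 0, which is L ⇒ W
n=6: can move to 4, which is L ⇒ W
n=7: can move to 0, which is L ⇒ W
n=8: can move to 4, which is L ⇒ W
n=9: moves to 6(W), 8(W); every one is W ⇒ L
n=10: can move to 9, which is L ⇒ W
n=11: can move to 0, which is L ⇒ W
n=12: can move to 9, which is L ⇒ W
n=13: can move to 0, which is L ⇒ W
Reading off the rows marked L gives the requested list; there are 4 such values of n.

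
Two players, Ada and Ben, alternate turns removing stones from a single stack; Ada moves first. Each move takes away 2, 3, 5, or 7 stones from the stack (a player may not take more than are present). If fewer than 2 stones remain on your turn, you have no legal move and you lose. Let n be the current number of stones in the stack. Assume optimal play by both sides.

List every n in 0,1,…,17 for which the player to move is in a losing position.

Build the W/L table. Terminal = L. A non-terminal position is W if it has a move to some L; otherwise it is L.
n=0: no move → L
n=1: no move → L
n=2: reaches L-position 0 → W
n=3: reaches L-position 1 → W
n=4: reaches L-position 1 → W
n=5: reaches L-position 0 → W
n=6: reaches L-position 1 → W
n=7: reaches L-position 0 → W
n=8: reaches L-position 1 → W
n=9: only reaches 7(W), 6(W), 4(W), 2(W), all W → L
n=10: only reaches 8(W), 7(W), 5(W), 3(W), all W → L
n=11: reaches L-position 9 → W
n=12: reaches L-position 10 → W
n=13: reaches L-position 10 → W
n=14: reaches L-position 9 → W
n=15: reaches L-position 10 → W
n=16: reaches L-position 9 → W
n=17: reaches L-position 10 → W
The losing starting values of n are exactly the entries labelled L in this table (4 of them).

0, 1, 9, 10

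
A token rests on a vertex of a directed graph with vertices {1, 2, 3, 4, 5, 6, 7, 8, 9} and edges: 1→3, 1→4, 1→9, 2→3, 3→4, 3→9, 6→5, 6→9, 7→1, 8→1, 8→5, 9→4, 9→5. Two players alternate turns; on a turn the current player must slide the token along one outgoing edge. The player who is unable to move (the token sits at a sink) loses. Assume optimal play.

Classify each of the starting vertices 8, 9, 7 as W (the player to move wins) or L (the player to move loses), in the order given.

Use the standard recursion: the mover loses at a terminal position; elsewhere, the mover wins exactly when some move hands the opponent an L position.
Every edge goes from a vertex to one that appears earlier in the order 5, 4, 9, 3, 1, 7, 8, 6, 2, so processing vertices in that order labels each vertex after all of its successors.
5: no outgoing edge → L
4: no outgoing edge → L
9: W (go to 4, an L position)
3: W (go to 4, an L position)
1: W (go to 4, an L position)
7: L (sole option 1(W) is W)
8: W (go to 5, an L position)
6: W (go to 5, an L position)
2: L (sole option 3(W) is W)

8: W, 9: W, 7: L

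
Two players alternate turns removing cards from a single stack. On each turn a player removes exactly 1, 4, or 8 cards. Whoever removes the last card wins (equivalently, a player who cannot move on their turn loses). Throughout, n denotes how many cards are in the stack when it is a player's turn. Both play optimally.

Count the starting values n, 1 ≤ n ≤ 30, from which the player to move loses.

Label each position W (a win for the player to move) or L (a loss). A position with no legal move is L; any other position is W exactly when some move reaches an L, and L when every move reaches a W.
n=0: no move → L
n=1: can move to 0, which is L ⇒ W
n=2: the only move is to 1(W), a W ⇒ L
n=3: can move to 2, which is L ⇒ W
n=4: can move to 0, which is L ⇒ W
n=5: moves to 4(W), 1(W); every one is W ⇒ L
n=6: can move to 5, which is L ⇒ W
n=7: moves to 6(W), 3(W); every one is W ⇒ L
n=8: can move to 7, which is L ⇒ W
n=9: can move to 5, which is L ⇒ W
n=10: can move to 2, which is L ⇒ W
n=11: can move to 7, which is L ⇒ W
n=12: moves to 11(W), 8(W), 4(W); every one is W ⇒ L
n=13: can move to 12, which is L ⇒ W
n=14: moves to 13(W), 10(W), 6(W); every one is W ⇒ L
n=15: can move to 14, which is L ⇒ W
n=16: can move to 12, which is L ⇒ W
n=17: moves to 16(W), 13(W), 9(W); every one is W ⇒ L
n=18: can move to 17, which is L ⇒ W
n=19: moves to 18(W), 15(W), 11(W); every one is W ⇒ L
n=20: can move to 19, which is L ⇒ W
n=21: can move to 17, which is L ⇒ W
n=22: can move to 14, which is L ⇒ W
n=23: can move to 19, which is L ⇒ W
n=24: moves to 23(W), 20(W), 16(W); every one is W ⇒ L
n=25: can move to 24, which is L ⇒ W
n=26: moves to 25(W), 22(W), 18(W); every one is W ⇒ L
n=27: can move to 26, which is L ⇒ W
n=28: can move to 24, which is L ⇒ W
n=29: moves to 28(W), 25(W), 21(W); every one is W ⇒ L
n=30: can move to 29, which is L ⇒ W
L entries with 1 ≤ n ≤ 30 (n=0 is outside the asked range and is not counted): n = 2, 5, 7, 12, 14, 17, 19, 24, 26, 29; that makes 10.

10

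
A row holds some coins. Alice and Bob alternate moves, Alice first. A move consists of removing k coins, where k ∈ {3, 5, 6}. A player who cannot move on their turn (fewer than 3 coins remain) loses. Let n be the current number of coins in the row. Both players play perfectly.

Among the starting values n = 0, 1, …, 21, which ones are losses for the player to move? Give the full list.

Work bottom-up. With no move the player to move loses. Otherwise the position is W if at least one move leads to an L position for the opponent, and L if every move leads to a W.
n=0: no move → L
n=1: no move → L
n=2: no move → L
n=3: reaches L-position 0 → W
n=4: reaches L-position 1 → W
n=5: reaches L-position 2 → W
n=6: reaches L-position 1 → W
n=7: reaches L-position 2 → W
n=8: reaches L-position 2 → W
n=9: only reaches 6(W), 4(W), 3(W), all W → L
n=10: only reaches 7(W), 5(W), 4(W), all W → L
n=11: only reaches 8(W), 6(W), 5(W), all W → L
n=12: reaches L-position 9 → W
n=13: reaches L-position 10 → W
n=14: reaches L-position 11 → W
n=15: reaches L-position 10 → W
n=16: reaches L-position 11 → W
n=17: reaches L-position 11 → W
n=18: only reaches 15(W), 13(W), 12(W), all W → L
n=19: only reaches 16(W), 14(W), 13(W), all W → L
n=20: only reaches 17(W), 15(W), 14(W), all W → L
n=21: reaches L-position 18 → W
The losing starting values of n are exactly the entries labelled L in this table (9 of them).

0, 1, 2, 9, 10, 11, 18, 19, 20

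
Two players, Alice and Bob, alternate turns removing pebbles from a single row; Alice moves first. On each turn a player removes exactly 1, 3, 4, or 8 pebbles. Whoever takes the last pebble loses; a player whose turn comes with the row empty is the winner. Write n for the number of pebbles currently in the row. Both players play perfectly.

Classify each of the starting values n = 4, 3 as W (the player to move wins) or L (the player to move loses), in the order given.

4: W, 3: L

Work bottom-up. With no move the player to move wins. Otherwise the position is W if at least one move leads to an L position for the opponent, and L if every move leads to a W.
n=0: no move; the opponent has just taken the last pebble and therefore loses → W
n=1: L (sole option 0(W) is W)
n=2: W (go to 1, an L position)
n=3: L (options 2(W), 0(W) are all W)
n=4: W (go to 3, an L position)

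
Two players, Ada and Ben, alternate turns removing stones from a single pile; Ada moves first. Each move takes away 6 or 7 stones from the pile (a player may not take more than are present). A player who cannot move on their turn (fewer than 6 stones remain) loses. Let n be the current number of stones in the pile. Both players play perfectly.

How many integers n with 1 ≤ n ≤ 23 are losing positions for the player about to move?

11

Build the W/L table. Terminal = L. A non-terminal position is W if it has a move to some L; otherwise it is L.
n=0: no move → L
n=1: no move → L
n=2: no move → L
n=3: no move → L
n=4: no move → L
n=5: no move → L
n=6: W (go to 0, an L position)
n=7: W (go to 1, an L position)
n=8: W (go to 2, an L position)
n=9: W (go to 3, an L position)
n=10: W (go to 4, an L position)
n=11: W (go to 5, an L position)
n=12: W (go to 5, an L position)
n=13: L (options 7(W), 6(W) are all W)
n=14: L (options 8(W), 7(W) are all W)
n=15: L (options 9(W), 8(W) are all W)
n=16: L (options 10(W), 9(W) are all W)
n=17: L (options 11(W), 10(W) are all W)
n=18: L (options 12(W), 11(W) are all W)
n=19: W (go to 13, an L position)
n=20: W (go to 14, an L position)
n=21: W (go to 15, an L position)
n=22: W (go to 16, an L position)
n=23: W (go to 17, an L position)
L entries with 1 ≤ n ≤ 23 (n=0 is outside the asked range and is not counted): n = 1, 2, 3, 4, 5, 13, 14, 15, 16, 17, 18; that makes 11.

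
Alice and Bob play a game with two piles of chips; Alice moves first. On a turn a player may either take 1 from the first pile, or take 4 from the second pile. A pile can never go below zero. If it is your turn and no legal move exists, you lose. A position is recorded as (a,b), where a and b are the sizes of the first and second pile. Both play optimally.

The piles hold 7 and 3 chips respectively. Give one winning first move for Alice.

Move to (6,3).

Work bottom-up. With no move the player to move loses. Otherwise the position is W if at least one move leads to an L position for the opponent, and L if every move leads to a W.
No move ever increases a pile, so every position that can arise here has a ≤ 7 and b ≤ 3; it is enough to label the cells with 0 ≤ a ≤ 7 and 0 ≤ b ≤ 3.
Every move lowers a or b (never raises either), so fill the grid row by row in increasing a, and left to right within a row: each cell's successors are then already labelled.
      b=0  b=1  b=2  b=3
a=0:    L    L    L    L
a=1:    W    W    W    W
a=2:    L    L    L    L
a=3:    W    W    W    W
a=4:    L    L    L    L
a=5:    W    W    W    W
a=6:    L    L    L    L
a=7:    W    W    W    W
Cells with no legal move (terminal, hence L): (0,0), (0,1), (0,2), (0,3).
The remaining L cells, each justified by listing all of its moves:
(2,0): only reaches (1,0)(W), which is W → L
(2,1): only reaches (1,1)(W), which is W → L
(2,2): only reaches (1,2)(W), which is W → L
(2,3): only reaches (1,3)(W), which is W → L
(4,0): only reaches (3,0)(W), which is W → L
(4,1): only reaches (3,1)(W), which is W → L
(4,2): only reaches (3,2)(W), which is W → L
(4,3): only reaches (3,3)(W), which is W → L
(6,0): only reaches (5,0)(W), which is W → L
(6,1): only reaches (5,1)(W), which is W → L
(6,2): only reaches (5,2)(W), which is W → L
(6,3): only reaches (5,3)(W), which is W → L
Every other cell has at least one move into one of the L cells above, so it is W.
From (7,3), the L positions reachable in one move are: (6,3).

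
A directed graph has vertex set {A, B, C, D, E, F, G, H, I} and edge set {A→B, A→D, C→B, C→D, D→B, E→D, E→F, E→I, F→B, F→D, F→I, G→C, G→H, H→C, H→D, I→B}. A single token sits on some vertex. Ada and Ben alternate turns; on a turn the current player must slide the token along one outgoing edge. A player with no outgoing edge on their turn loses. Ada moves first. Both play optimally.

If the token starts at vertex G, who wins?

Label each position W (a win for the player to move) or L (a loss). A position with no legal move is L; any other position is W exactly when some move reaches an L, and L when every move reaches a W.
Every edge goes from a vertex to one that appears earlier in the order B, I, D, F, C, H, E, G, A, so processing vertices in that order labels each vertex after all of its successors.
B: no outgoing edge → L
I: can move to B, which is L ⇒ W
D: can move to B, which is L ⇒ W
F: can move to B, which is L ⇒ W
C: can move to B, which is L ⇒ W
H: moves to C(W), D(W); every one is W ⇒ L
E: moves to F(W), D(W), I(W); every one is W ⇒ L
G: can move to H, which is L ⇒ W
A: can move to B, which is L ⇒ W
The starting position G is W: Ada should move to H, handing over an L position.

Ada wins.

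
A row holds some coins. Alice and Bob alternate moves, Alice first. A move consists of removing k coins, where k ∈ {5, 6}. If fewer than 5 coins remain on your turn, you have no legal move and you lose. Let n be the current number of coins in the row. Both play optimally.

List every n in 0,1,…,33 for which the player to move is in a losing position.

Positions with no move are L. A position that does have a move is losing for the player to move precisely when every available move leads to a winning position for the opponent. Fill in the labels:
n=0: no move → L
n=1: no move → L
n=2: no move → L
n=3: no move → L
n=4: no move → L
n=5: W (go to 0, an L position)
n=6: W (go to 1, an L position)
n=7: W (go to 2, an L position)
n=8: W (go to 3, an L position)
n=9: W (go to 4, an L position)
n=10: W (go to 4, an L position)
n=11: L (options 6(W), 5(W) are all W)
n=12: L (options 7(W), 6(W) are all W)
n=13: L (options 8(W), 7(W) are all W)
n=14: L (options 9(W), 8(W) are all W)
n=15: L (options 10(W), 9(W) are all W)
n=16: W (go to 11, an L position)
n=17: W (go to 12, an L position)
n=18: W (go to 13, an L position)
n=19: W (go to 14, an L position)
n=20: W (go to 15, an L position)
n=21: W (go to 15, an L position)
n=22: L (options 17(W), 16(W) are all W)
n=23: L (options 18(W), 17(W) are all W)
n=24: L (options 19(W), 18(W) are all W)
n=25: L (options 20(W), 19(W) are all W)
n=26: L (options 21(W), 20(W) are all W)
n=27: W (go to 22, an L position)
n=28: W (go to 23, an L position)
n=29: W (go to 24, an L position)
n=30: W (go to 25, an L position)
n=31: W (go to 26, an L position)
n=32: W (go to 26, an L position)
n=33: L (options 28(W), 27(W) are all W)
Reading off the rows marked L gives the requested list; there are 16 such values of n.

0, 1, 2, 3, 4, 11, 12, 13, 14, 15, 22, 23, 24, 25, 26, 33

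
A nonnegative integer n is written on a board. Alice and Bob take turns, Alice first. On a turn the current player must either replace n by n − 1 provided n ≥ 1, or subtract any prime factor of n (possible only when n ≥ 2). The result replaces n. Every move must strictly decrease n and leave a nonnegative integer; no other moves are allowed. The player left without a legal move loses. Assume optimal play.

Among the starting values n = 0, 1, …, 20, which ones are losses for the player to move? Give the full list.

Use the standard recursion: the mover loses at a terminal position; elsewhere, the mover wins exactly when some move hands the opponent an L position.
n=0: no move → L
n=1: can move to 0, which is L ⇒ W
n=2: can move to 0, which is L ⇒ W
n=3: can move to 0, which is L ⇒ W
n=4: moves to 2(W), 3(W); every one is W ⇒ L
n=5: can move to 0, which is L ⇒ W
n=6: can move to 4, which is L ⇒ W
n=7: can move to 0, which is L ⇒ W
n=8: moves to 6(W), 7(W); every one is W ⇒ L
n=9: can move to 8, which is L ⇒ W
n=10: can move to 8, which is L ⇒ W
n=11: can move to 0, which is L ⇒ W
n=12: moves to 9(W), 10(W), 11(W); every one is W ⇒ L
n=13: can move to 0, which is L ⇒ W
n=14: can move to 12, which is L ⇒ W
n=15: can move to 12, which is L ⇒ W
n=16: moves to 14(W), 15(W); every one is W ⇒ L
n=17: can move to 0, which is L ⇒ W
n=18: can move to 16, which is L ⇒ W
n=19: can move to 0, which is L ⇒ W
n=20: moves to 15(W), 18(W), 19(W); every one is W ⇒ L
Reading off the rows marked L gives the requested list; there are 6 such values of n.

0, 4, 8, 12, 16, 20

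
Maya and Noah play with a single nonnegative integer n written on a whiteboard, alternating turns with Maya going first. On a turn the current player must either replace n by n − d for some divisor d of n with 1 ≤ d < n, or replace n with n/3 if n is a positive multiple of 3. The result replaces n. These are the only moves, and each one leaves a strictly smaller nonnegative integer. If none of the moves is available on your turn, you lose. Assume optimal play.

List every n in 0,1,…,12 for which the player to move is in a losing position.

Positions with no move are L. A position that does have a move is losing for the player to move precisely when every available move leads to a winning position for the opponent. Fill in the labels:
n=0: no move → L
n=1: no move → L
n=2: →1(L), so W
n=3: →1(L), so W
n=4: →2(W), 3(W) — all W, so L
n=5: →4(L), so W
n=6: →4(L), so W
n=7: →6(W) only, which is W, so L
n=8: →4(L), so W
n=9: →3(W), 6(W), 8(W) — all W, so L
n=10: →9(L), so W
n=11: →10(W) only, which is W, so L
n=12: →4(L), so W
The losing starting values of n are exactly the entries labelled L in this table (6 of them).

0, 1, 4, 7, 9, 11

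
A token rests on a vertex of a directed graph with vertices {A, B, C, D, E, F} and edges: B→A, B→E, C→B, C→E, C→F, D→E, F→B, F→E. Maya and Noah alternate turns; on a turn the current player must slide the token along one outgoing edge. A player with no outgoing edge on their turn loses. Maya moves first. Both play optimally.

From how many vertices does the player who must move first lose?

Work bottom-up. With no move the player to move loses. Otherwise the position is W if at least one move leads to an L position for the opponent, and L if every move leads to a W.
Every edge goes from a vertex to one that appears earlier in the order E, A, B, F, D, C, so processing vertices in that order labels each vertex after all of its successors.
E: no outgoing edge → L
A: no outgoing edge → L
B: W (go to A, an L position)
F: W (go to E, an L position)
D: W (go to E, an L position)
C: W (go to E, an L position)
The L vertices are A, E; that is 2 in all.

2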